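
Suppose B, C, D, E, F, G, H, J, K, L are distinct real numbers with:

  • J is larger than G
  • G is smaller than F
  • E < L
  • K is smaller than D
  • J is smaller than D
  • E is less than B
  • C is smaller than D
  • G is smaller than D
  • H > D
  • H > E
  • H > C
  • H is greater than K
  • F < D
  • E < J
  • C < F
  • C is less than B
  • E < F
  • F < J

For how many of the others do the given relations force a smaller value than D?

6

From D the given relations immediately reach C, G, K, F, J.
From those, E — 6 in total.
No other element is forced below D by the given relations, so the count is 6.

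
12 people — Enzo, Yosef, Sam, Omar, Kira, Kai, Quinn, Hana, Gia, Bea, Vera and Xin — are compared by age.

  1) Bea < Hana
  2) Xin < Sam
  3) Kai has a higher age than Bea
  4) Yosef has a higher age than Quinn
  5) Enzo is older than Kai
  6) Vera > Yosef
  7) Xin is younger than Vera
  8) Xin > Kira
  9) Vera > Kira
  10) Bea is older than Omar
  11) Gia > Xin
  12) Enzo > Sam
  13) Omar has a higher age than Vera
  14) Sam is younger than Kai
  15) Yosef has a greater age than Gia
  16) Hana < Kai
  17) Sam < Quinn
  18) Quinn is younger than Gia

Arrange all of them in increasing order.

The consecutive links are each given: Kira < Xin; Xin < Sam; Sam < Quinn; Quinn < Gia; Gia < Yosef; Yosef < Vera; Vera < Omar; Omar < Bea; Bea < Hana; Hana < Kai; Kai < Enzo.

Kira < Xin < Sam < Quinn < Gia < Yosef < Vera < Omar < Bea < Hana < Kai < Enzo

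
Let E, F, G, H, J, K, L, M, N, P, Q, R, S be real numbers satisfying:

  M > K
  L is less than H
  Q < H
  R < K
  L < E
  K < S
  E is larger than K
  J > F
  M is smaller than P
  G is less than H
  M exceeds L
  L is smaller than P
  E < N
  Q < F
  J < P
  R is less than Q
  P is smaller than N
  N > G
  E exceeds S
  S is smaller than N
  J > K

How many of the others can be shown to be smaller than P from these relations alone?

7

Directly below P: L, J, M.
One step further: K, F (5 so far).
One step further: R, Q (7 so far).
Nothing else is reachable below P; 7 in all.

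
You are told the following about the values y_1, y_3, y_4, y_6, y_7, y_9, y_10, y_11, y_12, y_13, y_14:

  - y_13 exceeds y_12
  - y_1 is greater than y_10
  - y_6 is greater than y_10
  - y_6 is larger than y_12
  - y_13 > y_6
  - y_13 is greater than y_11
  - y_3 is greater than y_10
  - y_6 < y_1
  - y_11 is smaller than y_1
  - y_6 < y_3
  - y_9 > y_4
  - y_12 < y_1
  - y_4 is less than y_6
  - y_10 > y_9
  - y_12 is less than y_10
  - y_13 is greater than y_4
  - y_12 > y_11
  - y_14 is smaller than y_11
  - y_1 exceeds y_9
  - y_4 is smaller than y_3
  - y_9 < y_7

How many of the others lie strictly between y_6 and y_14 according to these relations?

Chaining upward from y_14 reaches: y_11, y_12, y_10, y_3, y_1, y_13.
Chaining downward from y_6 reaches: y_4, y_11, y_9, y_12, y_10.
Strictly between y_14 and y_6 are those in both lists: y_11, y_12, y_10 — 3 elements.

3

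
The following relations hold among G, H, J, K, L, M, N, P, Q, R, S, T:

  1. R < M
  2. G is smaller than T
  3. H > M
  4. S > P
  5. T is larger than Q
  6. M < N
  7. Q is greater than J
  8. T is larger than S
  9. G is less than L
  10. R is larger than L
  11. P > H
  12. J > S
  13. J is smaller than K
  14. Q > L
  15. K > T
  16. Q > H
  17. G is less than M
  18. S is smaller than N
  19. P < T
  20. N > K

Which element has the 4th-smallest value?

M

The consecutive relations fix a unique order: G < L < R < M < H < P < S < J < Q < T < K < N.
The 4th smallest is M.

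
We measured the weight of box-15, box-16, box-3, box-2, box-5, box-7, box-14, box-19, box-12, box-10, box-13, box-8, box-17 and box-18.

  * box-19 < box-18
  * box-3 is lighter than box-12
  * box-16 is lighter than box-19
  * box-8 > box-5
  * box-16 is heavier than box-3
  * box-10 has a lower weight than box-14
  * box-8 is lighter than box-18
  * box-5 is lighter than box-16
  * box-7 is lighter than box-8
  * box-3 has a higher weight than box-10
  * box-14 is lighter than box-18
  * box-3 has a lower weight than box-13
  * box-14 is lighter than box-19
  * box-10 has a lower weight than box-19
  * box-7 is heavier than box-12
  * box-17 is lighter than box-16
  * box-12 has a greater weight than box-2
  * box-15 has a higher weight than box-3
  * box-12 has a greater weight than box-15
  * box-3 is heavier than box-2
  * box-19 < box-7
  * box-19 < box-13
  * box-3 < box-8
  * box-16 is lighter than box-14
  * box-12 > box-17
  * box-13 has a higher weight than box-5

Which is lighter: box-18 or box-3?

Chaining the given relations: box-3 < box-15 < box-12 < box-7 < box-8 < box-18.
So box-3 < box-18; box-3 is the lighter of the two.

box-3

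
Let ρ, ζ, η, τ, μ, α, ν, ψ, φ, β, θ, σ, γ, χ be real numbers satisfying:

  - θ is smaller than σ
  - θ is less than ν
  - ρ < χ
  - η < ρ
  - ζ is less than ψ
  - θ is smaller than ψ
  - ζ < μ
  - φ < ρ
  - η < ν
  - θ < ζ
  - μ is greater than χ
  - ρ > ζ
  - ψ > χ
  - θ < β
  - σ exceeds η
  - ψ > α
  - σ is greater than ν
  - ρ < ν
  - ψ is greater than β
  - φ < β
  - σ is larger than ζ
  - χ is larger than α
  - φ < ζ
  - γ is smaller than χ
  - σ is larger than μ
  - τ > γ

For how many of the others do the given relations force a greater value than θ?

8

Directly above θ: β, ζ, ψ, ν, σ.
One step further: ρ, μ (7 so far).
One step further: χ (8 so far).
Nothing else is reachable above θ; 8 in all.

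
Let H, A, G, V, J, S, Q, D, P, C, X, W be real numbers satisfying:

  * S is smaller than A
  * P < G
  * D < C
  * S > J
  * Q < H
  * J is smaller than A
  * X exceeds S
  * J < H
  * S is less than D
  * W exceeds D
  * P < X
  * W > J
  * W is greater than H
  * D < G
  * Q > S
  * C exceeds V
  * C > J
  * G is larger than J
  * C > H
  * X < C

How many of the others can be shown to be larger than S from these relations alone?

8

Directly above S: Q, X, A, D.
One step further: H, W, C, G (8 so far).
No other element is forced above S by the given relations, so the count is 8.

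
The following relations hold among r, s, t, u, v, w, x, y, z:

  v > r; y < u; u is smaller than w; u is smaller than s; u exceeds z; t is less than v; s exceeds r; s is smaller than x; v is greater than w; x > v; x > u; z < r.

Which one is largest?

x

t is not greatest since t < v; y is not greatest since y < u; z is not greatest since z < r; u is not greatest since u < x; r is not greatest since r < s; w is not greatest since w < v; s is not greatest since s < x; v is not greatest since v < x.
Only x has nothing above it, so x is the largest.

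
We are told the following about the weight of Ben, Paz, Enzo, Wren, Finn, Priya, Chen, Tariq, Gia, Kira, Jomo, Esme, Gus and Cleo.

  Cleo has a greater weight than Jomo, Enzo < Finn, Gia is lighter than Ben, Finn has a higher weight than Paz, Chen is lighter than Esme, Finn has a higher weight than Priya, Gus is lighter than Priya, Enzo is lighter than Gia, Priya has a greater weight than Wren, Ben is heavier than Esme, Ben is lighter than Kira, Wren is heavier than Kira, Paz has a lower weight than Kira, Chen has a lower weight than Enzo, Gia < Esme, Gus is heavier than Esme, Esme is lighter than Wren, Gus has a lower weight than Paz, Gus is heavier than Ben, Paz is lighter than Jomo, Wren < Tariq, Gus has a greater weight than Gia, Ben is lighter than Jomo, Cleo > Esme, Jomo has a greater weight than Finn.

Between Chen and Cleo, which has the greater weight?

Link the given pairs in sequence: Chen < Enzo; Enzo < Gia; Gia < Esme; Esme < Ben; Ben < Gus; Gus < Paz; Paz < Kira; Kira < Wren; Wren < Priya; Priya < Finn; Finn < Jomo; Jomo < Cleo.
Together: Chen < Enzo < Gia < Esme < Ben < Gus < Paz < Kira < Wren < Priya < Finn < Jomo < Cleo.
So Chen < Cleo; Cleo is the heavier of the two.

Cleo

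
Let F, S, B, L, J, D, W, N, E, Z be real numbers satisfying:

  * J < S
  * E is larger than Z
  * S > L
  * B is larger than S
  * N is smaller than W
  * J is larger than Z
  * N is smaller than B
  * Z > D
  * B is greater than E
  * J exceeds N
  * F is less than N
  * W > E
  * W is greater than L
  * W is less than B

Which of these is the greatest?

B

Chaining downward from B: directly below it, N, E, S, W; then Z, F, L, J; then D.
That covers every other element, and nothing is given above B, so B is the greatest.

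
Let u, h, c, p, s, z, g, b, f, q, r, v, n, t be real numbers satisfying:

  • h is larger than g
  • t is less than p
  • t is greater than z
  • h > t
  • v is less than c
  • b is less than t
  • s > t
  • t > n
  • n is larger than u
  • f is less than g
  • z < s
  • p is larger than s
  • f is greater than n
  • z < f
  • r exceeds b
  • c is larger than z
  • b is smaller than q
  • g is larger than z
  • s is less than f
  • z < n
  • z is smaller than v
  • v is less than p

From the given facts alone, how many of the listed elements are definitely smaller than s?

From s the given relations immediately reach z, t.
From those, b, n — 4 in total.
From those, u — 5 in total.
Nothing else is reachable below s; 5 in all.

5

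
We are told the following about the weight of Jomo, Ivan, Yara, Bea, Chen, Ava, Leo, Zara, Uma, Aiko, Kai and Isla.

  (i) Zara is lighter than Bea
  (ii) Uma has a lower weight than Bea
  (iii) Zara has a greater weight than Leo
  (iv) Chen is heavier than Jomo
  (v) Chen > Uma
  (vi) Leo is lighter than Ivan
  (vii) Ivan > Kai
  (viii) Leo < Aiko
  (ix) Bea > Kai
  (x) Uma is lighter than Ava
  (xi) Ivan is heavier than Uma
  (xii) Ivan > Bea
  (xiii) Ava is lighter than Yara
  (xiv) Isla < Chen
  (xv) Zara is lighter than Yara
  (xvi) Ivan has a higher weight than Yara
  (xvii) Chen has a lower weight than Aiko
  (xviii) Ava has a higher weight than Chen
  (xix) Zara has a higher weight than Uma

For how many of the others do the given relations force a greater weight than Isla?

5

From Isla the given relations immediately reach Chen.
From those, Ava, Aiko — 3 in total.
From those, Yara — 4 in total.
From those, Ivan — 5 in total.
No other element is forced above Isla by the given relations, so the count is 5.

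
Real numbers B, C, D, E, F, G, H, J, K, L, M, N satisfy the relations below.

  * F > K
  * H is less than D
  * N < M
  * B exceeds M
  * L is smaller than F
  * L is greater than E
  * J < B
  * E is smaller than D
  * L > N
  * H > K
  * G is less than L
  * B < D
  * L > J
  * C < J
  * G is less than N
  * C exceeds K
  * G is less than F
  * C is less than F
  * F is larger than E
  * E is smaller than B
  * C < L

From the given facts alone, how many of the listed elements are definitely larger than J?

4

The elements the relations force above J are B, L, D, F — no chain reaches any other.
That is 4.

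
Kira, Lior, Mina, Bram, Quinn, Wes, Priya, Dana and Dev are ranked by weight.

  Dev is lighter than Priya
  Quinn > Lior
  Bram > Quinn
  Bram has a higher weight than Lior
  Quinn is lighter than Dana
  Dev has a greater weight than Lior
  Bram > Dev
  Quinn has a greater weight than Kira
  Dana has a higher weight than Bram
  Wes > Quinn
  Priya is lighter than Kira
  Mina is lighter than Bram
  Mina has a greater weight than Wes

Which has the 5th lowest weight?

Piecing the relations together gives one ordering: Lior < Dev < Priya < Kira < Quinn < Wes < Mina < Bram < Dana.
Counting 5 from the smallest end gives Quinn.

Quinn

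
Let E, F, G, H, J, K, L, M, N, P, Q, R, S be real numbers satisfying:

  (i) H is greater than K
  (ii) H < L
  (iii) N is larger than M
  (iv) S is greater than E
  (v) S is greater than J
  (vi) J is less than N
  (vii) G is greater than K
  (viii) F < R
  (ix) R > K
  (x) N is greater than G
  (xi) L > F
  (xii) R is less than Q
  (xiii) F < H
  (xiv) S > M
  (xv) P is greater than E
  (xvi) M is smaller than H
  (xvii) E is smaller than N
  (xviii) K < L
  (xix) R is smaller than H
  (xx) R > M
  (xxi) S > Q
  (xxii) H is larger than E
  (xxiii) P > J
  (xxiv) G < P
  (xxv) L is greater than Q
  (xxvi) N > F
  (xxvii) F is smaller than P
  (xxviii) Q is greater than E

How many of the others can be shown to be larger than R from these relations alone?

4

Directly above R: Q, H.
One step further: S, L (4 so far).
Nothing else is reachable above R; 4 in all.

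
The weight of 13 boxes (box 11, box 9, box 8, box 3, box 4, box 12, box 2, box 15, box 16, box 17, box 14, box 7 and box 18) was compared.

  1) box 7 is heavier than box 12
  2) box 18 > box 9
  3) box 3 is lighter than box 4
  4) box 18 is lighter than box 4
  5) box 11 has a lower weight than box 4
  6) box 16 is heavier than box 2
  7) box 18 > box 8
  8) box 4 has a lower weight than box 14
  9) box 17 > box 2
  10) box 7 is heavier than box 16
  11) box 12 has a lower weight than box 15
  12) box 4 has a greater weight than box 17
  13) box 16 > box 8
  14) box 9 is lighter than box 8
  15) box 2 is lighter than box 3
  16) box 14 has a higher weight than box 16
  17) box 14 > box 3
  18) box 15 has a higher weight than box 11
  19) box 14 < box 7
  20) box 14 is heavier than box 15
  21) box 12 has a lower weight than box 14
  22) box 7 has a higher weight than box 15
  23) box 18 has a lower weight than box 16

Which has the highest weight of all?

box 2 is not greatest since box 2 < box 3; box 17 is not greatest since box 17 < box 4; box 11 is not greatest since box 11 < box 4; box 12 is not greatest since box 12 < box 15; box 9 is not greatest since box 9 < box 18; box 3 is not greatest since box 3 < box 4; box 15 is not greatest since box 15 < box 7; box 8 is not greatest since box 8 < box 16; box 18 is not greatest since box 18 < box 16; box 16 is not greatest since box 16 < box 14; box 4 is not greatest since box 4 < box 14; box 14 is not greatest since box 14 < box 7.
Only box 7 has nothing above it, so box 7 is the highest weight.

box 7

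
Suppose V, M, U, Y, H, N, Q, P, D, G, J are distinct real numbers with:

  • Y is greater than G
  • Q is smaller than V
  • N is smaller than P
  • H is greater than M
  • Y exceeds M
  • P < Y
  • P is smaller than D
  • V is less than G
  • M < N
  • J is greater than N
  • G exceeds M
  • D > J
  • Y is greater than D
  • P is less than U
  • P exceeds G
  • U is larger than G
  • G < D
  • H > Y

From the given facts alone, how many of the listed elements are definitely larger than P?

4

From P the given relations immediately reach D, Y, U.
From those, H — 4 in total.
Nothing else is reachable above P; 4 in all.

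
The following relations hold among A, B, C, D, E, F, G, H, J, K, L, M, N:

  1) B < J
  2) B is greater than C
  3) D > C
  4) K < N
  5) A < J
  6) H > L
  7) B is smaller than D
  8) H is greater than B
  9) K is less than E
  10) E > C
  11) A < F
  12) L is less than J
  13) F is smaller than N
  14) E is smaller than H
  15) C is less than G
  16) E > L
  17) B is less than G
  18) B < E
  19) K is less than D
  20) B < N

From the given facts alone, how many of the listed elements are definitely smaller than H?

5

Directly below H: L, B, E.
One step further: C, K (5 so far).
Nothing else is reachable below H; 5 in all.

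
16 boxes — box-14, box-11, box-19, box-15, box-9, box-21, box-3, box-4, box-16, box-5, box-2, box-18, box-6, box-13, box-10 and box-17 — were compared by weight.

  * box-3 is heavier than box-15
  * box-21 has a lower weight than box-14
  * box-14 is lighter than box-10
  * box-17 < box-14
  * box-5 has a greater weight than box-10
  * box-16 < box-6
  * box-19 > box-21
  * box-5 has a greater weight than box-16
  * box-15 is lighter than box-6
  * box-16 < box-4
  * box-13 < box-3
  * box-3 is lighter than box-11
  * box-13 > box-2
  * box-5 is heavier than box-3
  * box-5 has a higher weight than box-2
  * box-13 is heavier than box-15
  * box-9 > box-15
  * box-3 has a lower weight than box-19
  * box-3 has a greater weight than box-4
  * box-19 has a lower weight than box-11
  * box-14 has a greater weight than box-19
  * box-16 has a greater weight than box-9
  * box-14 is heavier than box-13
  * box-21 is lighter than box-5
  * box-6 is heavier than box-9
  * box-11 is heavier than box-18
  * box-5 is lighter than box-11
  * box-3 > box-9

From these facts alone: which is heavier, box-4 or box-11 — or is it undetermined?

Following the relations from box-4: box-4 < box-3 < box-19 < box-14 < box-10 < box-5 < box-11.
So box-11 is heavier.

box-11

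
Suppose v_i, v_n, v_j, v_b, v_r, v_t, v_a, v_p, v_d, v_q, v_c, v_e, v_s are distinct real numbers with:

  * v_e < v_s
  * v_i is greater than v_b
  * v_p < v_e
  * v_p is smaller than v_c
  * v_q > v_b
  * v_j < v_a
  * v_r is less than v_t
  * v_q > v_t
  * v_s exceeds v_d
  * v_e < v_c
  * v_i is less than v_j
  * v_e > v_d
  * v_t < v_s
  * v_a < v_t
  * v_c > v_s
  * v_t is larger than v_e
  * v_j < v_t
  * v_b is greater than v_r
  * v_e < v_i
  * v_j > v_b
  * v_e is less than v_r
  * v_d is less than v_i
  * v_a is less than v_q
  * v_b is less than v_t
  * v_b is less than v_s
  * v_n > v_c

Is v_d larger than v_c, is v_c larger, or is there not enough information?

v_c

The relevant relations are v_d < v_e; v_e < v_r; v_r < v_b; v_b < v_i; v_i < v_j; v_j < v_a; v_a < v_t; v_t < v_s; v_s < v_c.
Chaining these gives v_d < v_e < v_r < v_b < v_i < v_j < v_a < v_t < v_s < v_c.
So v_c is larger.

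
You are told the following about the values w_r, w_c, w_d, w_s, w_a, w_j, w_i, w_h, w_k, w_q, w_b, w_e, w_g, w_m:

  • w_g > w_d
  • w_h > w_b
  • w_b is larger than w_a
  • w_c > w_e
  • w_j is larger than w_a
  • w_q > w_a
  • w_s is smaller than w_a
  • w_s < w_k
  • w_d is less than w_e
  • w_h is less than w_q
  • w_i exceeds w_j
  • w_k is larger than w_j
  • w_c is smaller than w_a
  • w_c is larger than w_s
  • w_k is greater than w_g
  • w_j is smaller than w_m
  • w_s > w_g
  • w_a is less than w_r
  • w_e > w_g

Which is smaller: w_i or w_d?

w_d

w_d < w_g and w_g < w_s give w_d < w_s.
With w_s < w_c: w_d < w_g < w_s < w_c.
Then w_c < w_a extends the chain to w_a.
With w_a < w_j: w_d < w_g < w_s < w_c < w_a < w_j.
With w_j < w_i: w_d < w_g < w_s < w_c < w_a < w_j < w_i.
So w_d < w_i; w_d is the smaller of the two.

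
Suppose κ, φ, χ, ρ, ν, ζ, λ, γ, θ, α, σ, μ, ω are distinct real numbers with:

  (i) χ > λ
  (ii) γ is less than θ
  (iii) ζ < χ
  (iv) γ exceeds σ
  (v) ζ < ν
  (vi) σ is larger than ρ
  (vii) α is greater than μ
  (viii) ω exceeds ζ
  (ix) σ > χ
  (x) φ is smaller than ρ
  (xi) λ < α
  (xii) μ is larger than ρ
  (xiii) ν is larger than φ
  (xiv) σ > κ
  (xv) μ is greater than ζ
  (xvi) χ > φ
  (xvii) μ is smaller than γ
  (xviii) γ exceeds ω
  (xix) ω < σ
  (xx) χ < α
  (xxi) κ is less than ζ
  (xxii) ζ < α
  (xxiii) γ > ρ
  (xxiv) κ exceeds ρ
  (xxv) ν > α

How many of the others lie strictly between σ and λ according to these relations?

Chaining upward from λ reaches: χ, α, ν, γ, θ.
Chaining downward from σ reaches: φ, ρ, κ, ζ, χ, ω.
Strictly between λ and σ are those in both lists: χ — 1 element.

1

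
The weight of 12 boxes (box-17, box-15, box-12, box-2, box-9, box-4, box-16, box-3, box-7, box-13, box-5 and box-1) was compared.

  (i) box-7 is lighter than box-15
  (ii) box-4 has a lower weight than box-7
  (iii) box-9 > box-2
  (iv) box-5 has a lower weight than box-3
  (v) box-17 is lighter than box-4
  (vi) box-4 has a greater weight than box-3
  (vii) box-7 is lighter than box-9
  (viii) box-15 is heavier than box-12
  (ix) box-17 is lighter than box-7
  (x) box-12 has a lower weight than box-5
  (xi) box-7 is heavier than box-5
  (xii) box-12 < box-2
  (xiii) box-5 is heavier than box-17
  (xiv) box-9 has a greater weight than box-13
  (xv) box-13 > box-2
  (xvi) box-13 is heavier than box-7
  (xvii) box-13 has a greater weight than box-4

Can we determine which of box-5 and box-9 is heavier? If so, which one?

Chaining the given relations: box-5 < box-3 < box-4 < box-13 < box-9.
So box-9 is heavier.

box-9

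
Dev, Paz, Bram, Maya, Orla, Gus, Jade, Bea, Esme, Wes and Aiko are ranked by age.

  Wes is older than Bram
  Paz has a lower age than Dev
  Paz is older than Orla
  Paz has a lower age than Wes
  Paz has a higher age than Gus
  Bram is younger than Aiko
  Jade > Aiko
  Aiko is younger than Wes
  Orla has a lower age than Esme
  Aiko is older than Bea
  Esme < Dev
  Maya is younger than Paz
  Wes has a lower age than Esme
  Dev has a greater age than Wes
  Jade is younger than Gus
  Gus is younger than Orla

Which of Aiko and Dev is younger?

Aiko < Jade and Jade < Gus give Aiko < Gus.
Then Gus < Orla extends the chain to Orla.
With Orla < Paz: Aiko < Jade < Gus < Orla < Paz.
Then Paz < Wes extends the chain to Wes.
With Wes < Esme: Aiko < Jade < Gus < Orla < Paz < Wes < Esme.
Then Esme < Dev extends the chain to Dev.
So Aiko < Dev; Aiko is the younger of the two.

Aiko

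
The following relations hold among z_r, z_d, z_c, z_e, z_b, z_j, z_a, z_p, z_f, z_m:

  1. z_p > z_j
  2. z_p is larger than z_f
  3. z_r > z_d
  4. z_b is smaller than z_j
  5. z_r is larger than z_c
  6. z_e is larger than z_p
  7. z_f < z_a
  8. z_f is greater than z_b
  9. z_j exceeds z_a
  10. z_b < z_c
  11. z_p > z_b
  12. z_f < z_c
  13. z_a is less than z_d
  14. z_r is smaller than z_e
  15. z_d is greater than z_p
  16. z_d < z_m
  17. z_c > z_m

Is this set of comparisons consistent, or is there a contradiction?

consistent

The single ordering z_b < z_f < z_a < z_j < z_p < z_d < z_m < z_c < z_r < z_e satisfies every listed relation, so no contradiction arises.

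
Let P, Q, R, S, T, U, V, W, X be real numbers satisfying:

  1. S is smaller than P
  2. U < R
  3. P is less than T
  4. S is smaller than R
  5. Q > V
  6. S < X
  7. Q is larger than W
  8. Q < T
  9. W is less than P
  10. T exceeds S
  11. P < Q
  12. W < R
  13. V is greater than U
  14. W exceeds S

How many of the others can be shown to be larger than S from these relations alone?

6

Directly above S: W, P, R, T, X.
One step further: Q (6 so far).
No other element is forced above S by the given relations, so the count is 6.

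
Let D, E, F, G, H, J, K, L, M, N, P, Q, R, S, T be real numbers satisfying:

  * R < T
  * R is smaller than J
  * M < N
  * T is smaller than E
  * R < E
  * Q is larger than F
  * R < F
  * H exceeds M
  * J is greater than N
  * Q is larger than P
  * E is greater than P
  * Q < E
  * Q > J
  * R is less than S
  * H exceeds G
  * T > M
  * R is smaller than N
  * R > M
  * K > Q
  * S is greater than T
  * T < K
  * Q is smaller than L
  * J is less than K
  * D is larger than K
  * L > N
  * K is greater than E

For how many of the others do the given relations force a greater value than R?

10

The elements the relations force above R are F, T, N, J, S, Q, L, E, K, D — no chain reaches any other.
That is 10.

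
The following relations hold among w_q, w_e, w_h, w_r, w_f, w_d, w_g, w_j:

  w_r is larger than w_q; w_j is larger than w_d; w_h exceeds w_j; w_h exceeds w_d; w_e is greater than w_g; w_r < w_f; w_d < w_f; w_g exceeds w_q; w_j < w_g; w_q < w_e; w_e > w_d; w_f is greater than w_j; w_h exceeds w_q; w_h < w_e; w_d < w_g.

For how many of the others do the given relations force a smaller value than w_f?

The elements the relations force below w_f are w_q, w_r, w_d, w_j — no chain reaches any other.
That is 4.

4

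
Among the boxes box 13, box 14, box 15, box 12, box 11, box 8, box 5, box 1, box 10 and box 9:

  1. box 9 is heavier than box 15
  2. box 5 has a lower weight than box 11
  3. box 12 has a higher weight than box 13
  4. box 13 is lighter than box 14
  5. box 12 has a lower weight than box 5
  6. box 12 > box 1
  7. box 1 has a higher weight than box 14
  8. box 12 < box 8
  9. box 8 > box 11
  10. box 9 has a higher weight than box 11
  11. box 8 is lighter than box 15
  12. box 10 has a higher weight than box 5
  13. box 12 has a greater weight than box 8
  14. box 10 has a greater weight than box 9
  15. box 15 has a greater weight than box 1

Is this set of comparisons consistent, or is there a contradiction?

inconsistent

We have box 8 < box 12 stated directly, yet also box 12 < box 5 < box 11 < box 8 by chaining the others — so box 12 < box 8. Contradiction.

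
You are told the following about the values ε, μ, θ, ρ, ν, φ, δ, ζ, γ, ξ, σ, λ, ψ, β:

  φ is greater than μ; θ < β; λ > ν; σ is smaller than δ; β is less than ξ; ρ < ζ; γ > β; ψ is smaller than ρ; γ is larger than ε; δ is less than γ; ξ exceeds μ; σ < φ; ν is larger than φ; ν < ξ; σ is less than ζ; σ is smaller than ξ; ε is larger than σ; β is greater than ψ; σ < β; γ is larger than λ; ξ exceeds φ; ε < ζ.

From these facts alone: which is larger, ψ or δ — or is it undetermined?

Following every chain through ψ: above ψ we get ρ, ζ, β, ξ, γ.
δ is not reached, and no chain runs the other way from δ to ψ.
So the given relations leave the order of ψ and δ undetermined.

undetermined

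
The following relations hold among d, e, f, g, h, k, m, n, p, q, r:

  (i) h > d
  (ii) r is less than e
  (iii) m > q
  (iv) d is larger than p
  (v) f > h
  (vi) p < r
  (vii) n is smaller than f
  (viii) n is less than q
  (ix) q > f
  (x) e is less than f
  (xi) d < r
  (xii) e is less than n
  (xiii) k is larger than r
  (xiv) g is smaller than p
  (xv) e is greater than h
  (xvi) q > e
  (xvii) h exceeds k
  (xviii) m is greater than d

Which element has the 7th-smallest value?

Chaining the given pairs: g < p < d < r < k < h < e < n < f < q < m.
The 7th smallest is e.

e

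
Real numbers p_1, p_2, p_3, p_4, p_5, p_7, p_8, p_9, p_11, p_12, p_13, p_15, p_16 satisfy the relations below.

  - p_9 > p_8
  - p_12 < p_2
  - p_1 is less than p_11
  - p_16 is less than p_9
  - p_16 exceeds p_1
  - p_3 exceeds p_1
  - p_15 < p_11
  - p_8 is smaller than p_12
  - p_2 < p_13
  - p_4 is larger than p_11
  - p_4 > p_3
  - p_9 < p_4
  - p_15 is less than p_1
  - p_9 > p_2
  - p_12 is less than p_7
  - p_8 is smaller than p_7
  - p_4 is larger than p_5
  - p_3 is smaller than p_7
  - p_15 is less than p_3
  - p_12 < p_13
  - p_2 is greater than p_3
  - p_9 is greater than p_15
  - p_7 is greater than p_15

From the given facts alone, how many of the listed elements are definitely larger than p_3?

5

The elements the relations force above p_3 are p_2, p_7, p_13, p_9, p_4 — no chain reaches any other.
That is 5.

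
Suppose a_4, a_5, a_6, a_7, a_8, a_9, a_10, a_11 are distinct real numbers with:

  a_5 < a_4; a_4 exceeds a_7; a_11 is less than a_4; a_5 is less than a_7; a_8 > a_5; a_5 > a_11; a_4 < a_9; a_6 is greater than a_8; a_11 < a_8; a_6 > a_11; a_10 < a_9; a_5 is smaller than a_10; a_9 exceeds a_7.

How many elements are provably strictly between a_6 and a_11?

The relations place a_11 below a_6. An element lies strictly between them when it is forced above a_11 and also forced below a_6.
Above a_11: {a_5, a_7, a_4, a_8, a_10, a_9}. Below a_6: {a_5, a_8}.
Intersection: {a_5, a_8} — 2.

2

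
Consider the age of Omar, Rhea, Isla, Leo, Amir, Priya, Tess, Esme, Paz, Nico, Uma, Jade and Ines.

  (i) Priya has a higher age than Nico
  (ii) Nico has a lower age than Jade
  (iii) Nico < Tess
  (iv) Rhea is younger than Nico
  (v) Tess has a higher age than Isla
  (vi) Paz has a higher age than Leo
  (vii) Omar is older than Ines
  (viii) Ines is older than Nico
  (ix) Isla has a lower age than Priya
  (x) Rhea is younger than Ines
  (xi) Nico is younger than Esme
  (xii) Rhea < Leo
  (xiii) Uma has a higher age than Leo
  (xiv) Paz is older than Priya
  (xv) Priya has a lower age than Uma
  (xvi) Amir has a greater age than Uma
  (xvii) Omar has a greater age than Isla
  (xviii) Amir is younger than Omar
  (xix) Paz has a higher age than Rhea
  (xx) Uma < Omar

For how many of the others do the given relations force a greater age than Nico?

9

Directly above Nico: Priya, Esme, Tess, Ines, Jade.
One step further: Uma, Paz, Omar (8 so far).
One step further: Amir (9 so far).
Nothing else is reachable above Nico; 9 in all.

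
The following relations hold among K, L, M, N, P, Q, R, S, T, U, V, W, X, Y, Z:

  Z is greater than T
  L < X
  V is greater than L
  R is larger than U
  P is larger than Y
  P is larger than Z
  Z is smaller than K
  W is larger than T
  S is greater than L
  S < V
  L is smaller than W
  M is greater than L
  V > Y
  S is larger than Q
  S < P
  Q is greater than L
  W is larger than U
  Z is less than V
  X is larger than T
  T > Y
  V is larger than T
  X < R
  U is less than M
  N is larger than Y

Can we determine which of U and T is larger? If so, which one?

Following every chain through T: above T we get X, W, R, Z, K, V, P; below T we get Y.
U is not reached, and no chain runs the other way from U to T.
So the given relations leave the order of T and U undetermined.

undetermined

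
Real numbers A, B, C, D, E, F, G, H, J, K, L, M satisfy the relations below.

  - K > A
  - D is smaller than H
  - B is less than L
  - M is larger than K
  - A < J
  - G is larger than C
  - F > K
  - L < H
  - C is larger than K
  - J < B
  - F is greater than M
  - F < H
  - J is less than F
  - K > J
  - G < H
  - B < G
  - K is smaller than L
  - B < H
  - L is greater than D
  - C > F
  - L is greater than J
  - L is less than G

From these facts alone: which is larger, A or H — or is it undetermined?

H

The relevant relations are A < J; J < K; K < M; M < F; F < C; C < G; G < H.
Together: A < J < K < M < F < C < G < H.
So H is larger.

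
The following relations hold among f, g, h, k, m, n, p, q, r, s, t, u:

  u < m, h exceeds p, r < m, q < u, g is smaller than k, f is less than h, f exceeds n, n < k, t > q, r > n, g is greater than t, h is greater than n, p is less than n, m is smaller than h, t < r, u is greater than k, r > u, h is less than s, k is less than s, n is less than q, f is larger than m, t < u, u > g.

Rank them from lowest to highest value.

Each adjacent pair is fixed by a given relation: p < n; n < q; q < t; t < g; g < k; k < u; u < r; r < m; m < f; f < h; h < s. Chaining them end to end gives the full order.

p < n < q < t < g < k < u < r < m < f < h < s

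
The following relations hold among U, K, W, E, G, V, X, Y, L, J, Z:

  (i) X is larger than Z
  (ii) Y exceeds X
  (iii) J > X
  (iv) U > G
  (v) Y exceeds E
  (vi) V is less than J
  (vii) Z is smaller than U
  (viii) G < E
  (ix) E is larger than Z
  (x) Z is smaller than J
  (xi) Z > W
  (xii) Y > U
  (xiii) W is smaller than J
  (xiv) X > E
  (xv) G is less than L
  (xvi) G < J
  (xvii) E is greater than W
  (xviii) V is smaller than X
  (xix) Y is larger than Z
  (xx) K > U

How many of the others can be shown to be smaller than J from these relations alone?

Directly below J: W, Z, V, G, X.
One step further: E (6 so far).
Nothing else is reachable below J; 6 in all.

6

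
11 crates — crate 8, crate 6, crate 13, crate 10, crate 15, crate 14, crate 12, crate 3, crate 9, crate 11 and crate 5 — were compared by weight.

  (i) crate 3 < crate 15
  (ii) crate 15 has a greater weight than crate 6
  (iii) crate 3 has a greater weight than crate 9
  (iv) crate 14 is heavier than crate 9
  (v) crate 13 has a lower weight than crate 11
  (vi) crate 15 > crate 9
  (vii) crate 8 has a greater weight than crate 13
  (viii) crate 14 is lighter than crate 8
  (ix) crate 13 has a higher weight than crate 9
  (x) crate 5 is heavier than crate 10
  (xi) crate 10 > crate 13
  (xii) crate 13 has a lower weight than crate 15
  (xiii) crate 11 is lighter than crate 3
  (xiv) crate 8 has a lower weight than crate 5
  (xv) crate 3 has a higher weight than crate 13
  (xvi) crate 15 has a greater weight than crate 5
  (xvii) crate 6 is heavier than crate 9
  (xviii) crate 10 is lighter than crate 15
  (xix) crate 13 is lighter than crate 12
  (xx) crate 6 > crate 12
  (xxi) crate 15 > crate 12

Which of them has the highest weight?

crate 9 is not greatest since crate 9 < crate 6; crate 13 is not greatest since crate 13 < crate 3; crate 12 is not greatest since crate 12 < crate 6; crate 14 is not greatest since crate 14 < crate 8; crate 8 is not greatest since crate 8 < crate 5; crate 11 is not greatest since crate 11 < crate 3; crate 3 is not greatest since crate 3 < crate 15; crate 6 is not greatest since crate 6 < crate 15; crate 10 is not greatest since crate 10 < crate 5; crate 5 is not greatest since crate 5 < crate 15.
Only crate 15 has nothing above it, so crate 15 is the highest weight.

crate 15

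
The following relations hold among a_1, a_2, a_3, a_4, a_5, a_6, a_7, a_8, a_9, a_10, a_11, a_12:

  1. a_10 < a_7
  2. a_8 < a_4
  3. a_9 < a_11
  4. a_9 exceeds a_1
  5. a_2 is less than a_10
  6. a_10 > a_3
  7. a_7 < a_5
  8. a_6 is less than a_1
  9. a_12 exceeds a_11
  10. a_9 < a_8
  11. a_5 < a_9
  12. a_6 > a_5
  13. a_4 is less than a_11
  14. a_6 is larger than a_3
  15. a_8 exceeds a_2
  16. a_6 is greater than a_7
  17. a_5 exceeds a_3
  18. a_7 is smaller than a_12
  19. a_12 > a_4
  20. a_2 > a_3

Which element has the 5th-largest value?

Chaining the given pairs: a_3 < a_2 < a_10 < a_7 < a_5 < a_6 < a_1 < a_9 < a_8 < a_4 < a_11 < a_12.
Counting 5 from the largest end gives a_9.

a_9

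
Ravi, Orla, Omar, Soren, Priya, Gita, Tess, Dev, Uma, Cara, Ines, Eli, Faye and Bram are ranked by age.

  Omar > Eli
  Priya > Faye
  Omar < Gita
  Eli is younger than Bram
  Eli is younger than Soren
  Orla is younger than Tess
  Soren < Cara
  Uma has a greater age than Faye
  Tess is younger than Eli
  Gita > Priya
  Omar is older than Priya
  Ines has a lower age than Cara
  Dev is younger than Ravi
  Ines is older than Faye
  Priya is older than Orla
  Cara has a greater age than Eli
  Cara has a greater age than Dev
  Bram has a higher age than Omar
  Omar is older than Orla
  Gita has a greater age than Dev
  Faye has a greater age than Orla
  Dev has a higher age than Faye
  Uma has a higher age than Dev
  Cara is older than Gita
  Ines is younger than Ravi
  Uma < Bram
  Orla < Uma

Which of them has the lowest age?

Chaining upward from Orla: directly above it, Faye, Uma, Tess, Priya, Omar; then Dev, Ines, Eli, Gita, Bram; then Ravi, Soren, Cara.
That covers every other element, and nothing is given below Orla, so Orla is the lowest age.

Orla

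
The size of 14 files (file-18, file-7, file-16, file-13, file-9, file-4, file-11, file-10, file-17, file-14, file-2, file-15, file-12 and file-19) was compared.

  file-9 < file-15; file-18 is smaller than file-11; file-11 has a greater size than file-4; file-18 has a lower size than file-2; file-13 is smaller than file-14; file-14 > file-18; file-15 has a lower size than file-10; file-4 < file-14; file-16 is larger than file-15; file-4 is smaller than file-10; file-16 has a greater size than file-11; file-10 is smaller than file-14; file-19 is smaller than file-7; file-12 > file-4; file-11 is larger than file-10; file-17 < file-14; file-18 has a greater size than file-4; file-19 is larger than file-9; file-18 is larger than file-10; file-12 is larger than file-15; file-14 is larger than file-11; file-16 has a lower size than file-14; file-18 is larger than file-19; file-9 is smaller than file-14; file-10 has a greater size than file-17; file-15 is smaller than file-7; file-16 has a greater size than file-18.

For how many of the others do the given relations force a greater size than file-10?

5

The elements the relations force above file-10 are file-18, file-11, file-2, file-16, file-14 — no chain reaches any other.
That is 5.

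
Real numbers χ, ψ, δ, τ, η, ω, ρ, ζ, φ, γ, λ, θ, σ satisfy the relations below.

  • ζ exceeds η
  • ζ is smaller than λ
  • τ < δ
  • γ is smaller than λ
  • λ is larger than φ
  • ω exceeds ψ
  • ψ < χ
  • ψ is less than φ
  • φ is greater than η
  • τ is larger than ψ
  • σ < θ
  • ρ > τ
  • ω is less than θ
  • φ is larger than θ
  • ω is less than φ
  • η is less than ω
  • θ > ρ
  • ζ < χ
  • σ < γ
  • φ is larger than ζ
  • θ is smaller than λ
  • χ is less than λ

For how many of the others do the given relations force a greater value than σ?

4

From σ the given relations immediately reach γ, θ.
From those, φ, λ — 4 in total.
Nothing else is reachable above σ; 4 in all.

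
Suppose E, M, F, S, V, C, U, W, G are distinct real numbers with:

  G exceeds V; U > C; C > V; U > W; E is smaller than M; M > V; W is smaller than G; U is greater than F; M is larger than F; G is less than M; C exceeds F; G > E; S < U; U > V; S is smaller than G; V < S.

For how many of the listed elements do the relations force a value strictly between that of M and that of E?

1

The relations place E below M. An element lies strictly between them when it is forced above E and also forced below M.
Above E: {G}. Below M: {V, W, F, S, G}.
Intersection: {G} — 1.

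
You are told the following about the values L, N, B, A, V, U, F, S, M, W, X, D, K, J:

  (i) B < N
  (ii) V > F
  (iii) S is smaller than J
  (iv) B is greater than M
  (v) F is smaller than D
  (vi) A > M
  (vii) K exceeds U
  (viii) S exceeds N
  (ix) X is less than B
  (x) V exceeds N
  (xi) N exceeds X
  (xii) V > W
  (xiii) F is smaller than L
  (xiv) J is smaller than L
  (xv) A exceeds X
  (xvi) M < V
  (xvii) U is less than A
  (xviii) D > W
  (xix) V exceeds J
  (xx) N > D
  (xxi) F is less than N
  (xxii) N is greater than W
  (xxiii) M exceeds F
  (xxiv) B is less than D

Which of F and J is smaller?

F

Link the given pairs in sequence: F < M; M < B; B < D; D < N; N < S; S < J.
Together: F < M < B < D < N < S < J.
So F < J; F is the smaller of the two.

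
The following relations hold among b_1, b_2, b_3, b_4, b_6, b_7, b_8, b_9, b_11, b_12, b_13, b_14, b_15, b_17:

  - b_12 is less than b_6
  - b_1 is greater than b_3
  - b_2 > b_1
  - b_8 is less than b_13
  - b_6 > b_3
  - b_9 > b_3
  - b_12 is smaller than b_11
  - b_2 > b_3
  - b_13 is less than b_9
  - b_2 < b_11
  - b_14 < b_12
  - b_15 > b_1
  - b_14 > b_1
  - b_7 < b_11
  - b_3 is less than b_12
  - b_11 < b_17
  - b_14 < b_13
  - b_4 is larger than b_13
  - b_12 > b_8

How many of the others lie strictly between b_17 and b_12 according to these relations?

1

Chaining upward from b_12 reaches: b_11, b_6.
Chaining downward from b_17 reaches: b_3, b_1, b_2, b_8, b_14, b_7, b_11.
Strictly between b_12 and b_17 are those in both lists: b_11 — 1 element.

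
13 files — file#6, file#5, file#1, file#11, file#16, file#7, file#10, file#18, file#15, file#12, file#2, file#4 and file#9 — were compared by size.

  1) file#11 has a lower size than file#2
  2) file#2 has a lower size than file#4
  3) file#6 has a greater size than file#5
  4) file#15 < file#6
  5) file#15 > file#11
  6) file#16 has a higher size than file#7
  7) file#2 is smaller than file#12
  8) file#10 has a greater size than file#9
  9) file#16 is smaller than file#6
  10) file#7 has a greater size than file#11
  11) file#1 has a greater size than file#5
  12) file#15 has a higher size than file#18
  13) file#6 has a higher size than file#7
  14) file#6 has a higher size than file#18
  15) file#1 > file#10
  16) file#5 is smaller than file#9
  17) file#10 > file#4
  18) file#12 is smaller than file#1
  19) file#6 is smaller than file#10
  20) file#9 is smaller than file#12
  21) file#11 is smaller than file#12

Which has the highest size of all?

file#11 is not greatest since file#11 < file#7; file#2 is not greatest since file#2 < file#12; file#7 is not greatest since file#7 < file#16; file#16 is not greatest since file#16 < file#6; file#5 is not greatest since file#5 < file#6; file#18 is not greatest since file#18 < file#15; file#9 is not greatest since file#9 < file#12; file#15 is not greatest since file#15 < file#6; file#4 is not greatest since file#4 < file#10; file#6 is not greatest since file#6 < file#10; file#10 is not greatest since file#10 < file#1; file#12 is not greatest since file#12 < file#1.
Only file#1 has nothing above it, so file#1 is the highest size.

file#1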